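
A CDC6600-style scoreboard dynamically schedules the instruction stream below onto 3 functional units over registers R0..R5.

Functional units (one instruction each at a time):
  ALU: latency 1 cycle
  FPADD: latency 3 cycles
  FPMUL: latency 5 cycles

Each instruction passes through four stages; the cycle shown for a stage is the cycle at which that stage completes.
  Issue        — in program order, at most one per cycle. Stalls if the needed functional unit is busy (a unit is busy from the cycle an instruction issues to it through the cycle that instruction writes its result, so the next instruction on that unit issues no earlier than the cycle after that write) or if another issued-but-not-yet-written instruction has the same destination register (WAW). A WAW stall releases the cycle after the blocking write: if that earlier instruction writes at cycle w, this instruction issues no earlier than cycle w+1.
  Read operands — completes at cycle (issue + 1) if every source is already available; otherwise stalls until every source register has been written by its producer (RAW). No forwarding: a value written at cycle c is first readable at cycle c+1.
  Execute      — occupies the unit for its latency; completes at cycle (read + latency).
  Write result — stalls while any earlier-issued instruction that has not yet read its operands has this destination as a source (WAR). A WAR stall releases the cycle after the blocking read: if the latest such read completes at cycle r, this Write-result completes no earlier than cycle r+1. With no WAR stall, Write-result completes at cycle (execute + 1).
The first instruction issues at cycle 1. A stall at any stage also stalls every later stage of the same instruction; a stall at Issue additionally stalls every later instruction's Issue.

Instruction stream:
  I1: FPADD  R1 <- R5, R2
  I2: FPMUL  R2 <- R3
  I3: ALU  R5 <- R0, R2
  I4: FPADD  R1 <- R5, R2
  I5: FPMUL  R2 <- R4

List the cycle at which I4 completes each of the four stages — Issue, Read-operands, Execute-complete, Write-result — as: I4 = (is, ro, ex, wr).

I4 = (7, 13, 16, 17)

1) issue 1, read 2, done 5, write 6
2) issue 2, read 3, done 8, write 9
3) issue 3, read 10, done 11, write 12  <RAW R2: wait I2 write@9>
4) issue 7, read 13, done 16, write 17  <struct: FPADD busy until I1 writes@6 / RAW R5: wait I3 write@12>
5) issue 10, read 11, done 16, write 17  <struct: FPMUL busy until I2 writes@9>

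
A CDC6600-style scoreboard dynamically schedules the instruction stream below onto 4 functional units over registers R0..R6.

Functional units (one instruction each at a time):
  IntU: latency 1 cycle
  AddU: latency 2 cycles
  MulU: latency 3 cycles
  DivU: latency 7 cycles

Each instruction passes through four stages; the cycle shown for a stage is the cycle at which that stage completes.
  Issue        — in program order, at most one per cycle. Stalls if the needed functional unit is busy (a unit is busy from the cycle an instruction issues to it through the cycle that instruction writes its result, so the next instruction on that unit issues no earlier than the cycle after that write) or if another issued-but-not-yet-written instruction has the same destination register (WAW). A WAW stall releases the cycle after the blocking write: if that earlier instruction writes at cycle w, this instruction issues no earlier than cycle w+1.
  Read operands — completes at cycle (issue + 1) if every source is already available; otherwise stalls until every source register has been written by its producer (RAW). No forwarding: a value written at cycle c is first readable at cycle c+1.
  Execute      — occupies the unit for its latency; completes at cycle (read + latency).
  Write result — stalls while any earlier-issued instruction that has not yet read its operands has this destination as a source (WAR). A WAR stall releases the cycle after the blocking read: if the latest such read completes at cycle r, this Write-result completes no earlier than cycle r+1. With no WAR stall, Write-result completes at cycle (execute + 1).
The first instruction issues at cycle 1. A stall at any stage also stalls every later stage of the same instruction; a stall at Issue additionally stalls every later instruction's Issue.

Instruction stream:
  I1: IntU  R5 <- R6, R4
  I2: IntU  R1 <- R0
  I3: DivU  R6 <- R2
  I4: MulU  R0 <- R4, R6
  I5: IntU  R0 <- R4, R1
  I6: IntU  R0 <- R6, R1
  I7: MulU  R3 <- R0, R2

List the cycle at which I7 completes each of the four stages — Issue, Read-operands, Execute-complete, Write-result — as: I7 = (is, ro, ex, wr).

cycle 1: I1 dispatched to IntU
cycle 2: I1 operands ready
cycle 3: I1 complete
cycle 4: R5←I1
cycle 5: I2 dispatched to IntU
cycle 6: I2 operands ready; I3 dispatched to DivU
cycle 7: I2 complete; I3 operands ready; I4 dispatched to MulU
cycle 8: R1←I2
cycle 14: I3 complete
cycle 15: R6←I3
cycle 16: I4 operands ready
cycle 19: I4 complete
cycle 20: R0←I4
cycle 21: I5 dispatched to IntU
cycle 22: I5 operands ready
cycle 23: I5 complete
cycle 24: R0←I5
cycle 25: I6 dispatched to IntU
cycle 26: I6 operands ready; I7 dispatched to MulU
cycle 27: I6 complete
cycle 28: R0←I6
cycle 29: I7 operands ready
cycle 32: I7 complete
cycle 33: R3←I7

I7 = (26, 29, 32, 33)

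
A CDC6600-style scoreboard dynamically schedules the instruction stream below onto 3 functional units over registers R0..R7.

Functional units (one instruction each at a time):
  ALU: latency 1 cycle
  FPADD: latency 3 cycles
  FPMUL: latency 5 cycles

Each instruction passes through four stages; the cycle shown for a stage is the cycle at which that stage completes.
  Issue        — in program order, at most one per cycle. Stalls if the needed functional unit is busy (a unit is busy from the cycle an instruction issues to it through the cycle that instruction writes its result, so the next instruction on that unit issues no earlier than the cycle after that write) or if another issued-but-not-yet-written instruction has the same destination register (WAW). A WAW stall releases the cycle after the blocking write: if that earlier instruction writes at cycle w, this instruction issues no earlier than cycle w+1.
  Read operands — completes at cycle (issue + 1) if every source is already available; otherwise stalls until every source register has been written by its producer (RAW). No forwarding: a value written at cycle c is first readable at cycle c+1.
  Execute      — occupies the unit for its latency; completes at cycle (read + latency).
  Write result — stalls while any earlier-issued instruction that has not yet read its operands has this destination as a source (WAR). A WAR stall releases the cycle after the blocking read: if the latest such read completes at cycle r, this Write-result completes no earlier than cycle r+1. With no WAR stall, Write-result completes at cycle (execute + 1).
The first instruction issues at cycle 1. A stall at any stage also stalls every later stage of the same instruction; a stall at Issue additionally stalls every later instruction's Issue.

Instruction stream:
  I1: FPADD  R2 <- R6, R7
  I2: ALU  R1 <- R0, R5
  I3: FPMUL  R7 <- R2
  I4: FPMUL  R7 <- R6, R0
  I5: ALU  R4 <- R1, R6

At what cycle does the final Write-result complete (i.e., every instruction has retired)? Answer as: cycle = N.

I1: IS=1 RO=2 EX=5 WR=6
I2: IS=2 RO=3 EX=4 WR=5
I3: IS=3 RO=7 EX=12 WR=13  [RAW R2: wait I1 write@6]
I4: IS=14 RO=15 EX=20 WR=21  [struct: FPMUL busy until I3 writes@13]
I5: IS=15 RO=16 EX=17 WR=18

cycle = 21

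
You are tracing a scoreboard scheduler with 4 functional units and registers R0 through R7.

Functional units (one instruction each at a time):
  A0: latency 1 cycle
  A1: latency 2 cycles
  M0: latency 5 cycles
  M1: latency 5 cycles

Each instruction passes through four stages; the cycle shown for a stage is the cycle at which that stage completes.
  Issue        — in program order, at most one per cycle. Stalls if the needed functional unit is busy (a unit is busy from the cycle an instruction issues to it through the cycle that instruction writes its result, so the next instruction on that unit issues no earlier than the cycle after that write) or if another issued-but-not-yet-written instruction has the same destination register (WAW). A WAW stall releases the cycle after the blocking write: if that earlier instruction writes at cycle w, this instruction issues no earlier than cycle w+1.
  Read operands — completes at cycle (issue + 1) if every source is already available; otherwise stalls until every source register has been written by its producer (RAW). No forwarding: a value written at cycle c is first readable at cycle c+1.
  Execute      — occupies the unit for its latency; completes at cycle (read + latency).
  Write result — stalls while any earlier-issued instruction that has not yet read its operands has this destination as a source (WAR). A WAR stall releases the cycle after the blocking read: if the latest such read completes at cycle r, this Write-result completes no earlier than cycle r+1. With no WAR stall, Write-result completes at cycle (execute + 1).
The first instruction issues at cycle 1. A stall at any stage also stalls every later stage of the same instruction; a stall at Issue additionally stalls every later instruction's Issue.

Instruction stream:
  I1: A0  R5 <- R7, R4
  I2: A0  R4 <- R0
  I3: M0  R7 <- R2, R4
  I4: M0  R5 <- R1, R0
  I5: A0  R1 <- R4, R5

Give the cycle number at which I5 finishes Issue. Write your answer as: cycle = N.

  I1 | 1 | 2 | 3 | 4
  I2 | 5 | 6 | 7 | 8   struct: A0 busy until I1 writes@4
  I3 | 6 | 9 | 14 | 15   RAW R4: wait I2 write@8
  I4 | 16 | 17 | 22 | 23   struct: M0 busy until I3 writes@15
  I5 | 17 | 24 | 25 | 26   RAW R5: wait I4 write@23

cycle = 17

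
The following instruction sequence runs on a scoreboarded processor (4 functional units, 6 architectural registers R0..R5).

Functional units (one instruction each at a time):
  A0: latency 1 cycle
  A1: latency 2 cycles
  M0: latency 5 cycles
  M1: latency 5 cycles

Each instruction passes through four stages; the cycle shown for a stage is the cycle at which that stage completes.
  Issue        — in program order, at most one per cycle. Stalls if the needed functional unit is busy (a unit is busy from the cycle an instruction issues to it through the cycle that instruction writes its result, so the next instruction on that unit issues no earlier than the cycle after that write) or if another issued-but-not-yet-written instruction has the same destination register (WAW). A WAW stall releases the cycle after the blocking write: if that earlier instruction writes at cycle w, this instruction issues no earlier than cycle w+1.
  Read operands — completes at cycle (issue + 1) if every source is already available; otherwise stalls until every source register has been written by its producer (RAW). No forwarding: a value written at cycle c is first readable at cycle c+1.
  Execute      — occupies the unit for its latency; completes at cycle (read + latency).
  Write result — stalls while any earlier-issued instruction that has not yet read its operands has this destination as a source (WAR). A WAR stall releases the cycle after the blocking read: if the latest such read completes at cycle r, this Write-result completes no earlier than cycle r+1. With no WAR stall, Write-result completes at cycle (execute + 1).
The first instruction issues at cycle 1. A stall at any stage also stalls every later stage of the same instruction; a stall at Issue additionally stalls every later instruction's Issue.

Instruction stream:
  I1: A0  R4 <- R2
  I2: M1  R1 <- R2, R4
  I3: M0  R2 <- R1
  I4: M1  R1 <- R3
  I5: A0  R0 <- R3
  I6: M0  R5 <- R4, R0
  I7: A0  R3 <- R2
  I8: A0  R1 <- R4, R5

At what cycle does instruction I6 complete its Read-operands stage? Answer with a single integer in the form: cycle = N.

[1] I1→A0
[2] I1 RO · I2→M1
[3] I1 EX · I3→M0
[4] I1 WR R4
[5] I2 RO
[10] I2 EX
[11] I2 WR R1
[12] I3 RO · I4→M1
[13] I4 RO · I5→A0
[14] I5 RO
[15] I5 EX
[16] I5 WR R0
[17] I3 EX
[18] I3 WR R2 · I4 EX
[19] I4 WR R1 · I6→M0
[20] I6 RO · I7→A0
[21] I7 RO
[22] I7 EX
[23] I7 WR R3
[24] I8→A0
[25] I6 EX
[26] I6 WR R5
[27] I8 RO
[28] I8 EX
[29] I8 WR R1

cycle = 20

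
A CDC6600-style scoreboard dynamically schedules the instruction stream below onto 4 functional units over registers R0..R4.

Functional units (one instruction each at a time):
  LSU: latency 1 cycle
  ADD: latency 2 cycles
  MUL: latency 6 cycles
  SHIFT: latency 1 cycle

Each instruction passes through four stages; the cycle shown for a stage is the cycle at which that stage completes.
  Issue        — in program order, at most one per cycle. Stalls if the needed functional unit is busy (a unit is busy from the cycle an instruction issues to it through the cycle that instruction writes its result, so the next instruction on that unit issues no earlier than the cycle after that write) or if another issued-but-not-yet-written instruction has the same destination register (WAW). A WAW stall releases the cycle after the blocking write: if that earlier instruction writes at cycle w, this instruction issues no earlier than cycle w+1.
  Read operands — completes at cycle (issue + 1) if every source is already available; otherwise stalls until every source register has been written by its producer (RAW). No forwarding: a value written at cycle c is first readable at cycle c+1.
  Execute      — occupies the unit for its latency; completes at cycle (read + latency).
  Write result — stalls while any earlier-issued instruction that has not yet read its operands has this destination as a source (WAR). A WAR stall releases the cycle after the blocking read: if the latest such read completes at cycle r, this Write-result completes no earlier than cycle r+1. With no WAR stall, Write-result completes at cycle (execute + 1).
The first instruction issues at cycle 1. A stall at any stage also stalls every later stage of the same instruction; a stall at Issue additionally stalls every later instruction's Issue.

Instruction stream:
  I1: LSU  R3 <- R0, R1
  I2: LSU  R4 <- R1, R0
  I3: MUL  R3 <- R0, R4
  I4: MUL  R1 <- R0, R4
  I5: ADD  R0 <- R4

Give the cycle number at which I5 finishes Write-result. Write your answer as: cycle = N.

cycle = 22

[1] I1 issues→LSU
[2] I1 reads
[3] I1 exec-done
[4] I1 writes R3
[5] I2 issues→LSU
[6] I2 reads, I3 issues→MUL
[7] I2 exec-done
[8] I2 writes R4
[9] I3 reads
[15] I3 exec-done
[16] I3 writes R3
[17] I4 issues→MUL
[18] I4 reads, I5 issues→ADD
[19] I5 reads
[21] I5 exec-done
[22] I5 writes R0
[24] I4 exec-done
[25] I4 writes R1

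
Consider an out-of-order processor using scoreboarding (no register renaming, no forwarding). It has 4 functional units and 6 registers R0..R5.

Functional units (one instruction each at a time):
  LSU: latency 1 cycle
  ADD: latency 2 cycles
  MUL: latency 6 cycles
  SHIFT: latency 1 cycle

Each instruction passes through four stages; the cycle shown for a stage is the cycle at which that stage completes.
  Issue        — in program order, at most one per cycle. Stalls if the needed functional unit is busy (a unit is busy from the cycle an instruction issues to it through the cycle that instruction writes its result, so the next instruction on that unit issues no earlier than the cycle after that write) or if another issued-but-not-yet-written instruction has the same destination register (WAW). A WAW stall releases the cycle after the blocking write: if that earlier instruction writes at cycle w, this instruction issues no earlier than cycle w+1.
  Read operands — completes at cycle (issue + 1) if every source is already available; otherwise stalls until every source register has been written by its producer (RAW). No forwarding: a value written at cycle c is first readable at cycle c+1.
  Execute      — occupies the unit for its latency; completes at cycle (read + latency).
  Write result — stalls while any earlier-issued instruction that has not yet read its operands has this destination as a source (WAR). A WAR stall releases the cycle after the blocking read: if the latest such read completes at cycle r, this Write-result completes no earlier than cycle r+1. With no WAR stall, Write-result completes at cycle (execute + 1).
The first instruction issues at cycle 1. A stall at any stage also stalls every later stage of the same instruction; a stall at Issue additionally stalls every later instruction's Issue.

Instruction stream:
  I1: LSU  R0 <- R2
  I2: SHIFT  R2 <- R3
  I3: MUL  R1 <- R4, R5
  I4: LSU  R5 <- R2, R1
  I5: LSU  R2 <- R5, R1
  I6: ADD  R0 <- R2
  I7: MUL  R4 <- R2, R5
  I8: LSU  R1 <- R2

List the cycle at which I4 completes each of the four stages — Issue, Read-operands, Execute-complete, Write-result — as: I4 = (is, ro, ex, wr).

[1] I1 issues→LSU
[2] I1 reads, I2 issues→SHIFT
[3] I1 exec-done, I2 reads, I3 issues→MUL
[4] I1 writes R0, I2 exec-done, I3 reads
[5] I2 writes R2, I4 issues→LSU
[10] I3 exec-done
[11] I3 writes R1
[12] I4 reads
[13] I4 exec-done
[14] I4 writes R5
[15] I5 issues→LSU
[16] I5 reads, I6 issues→ADD
[17] I5 exec-done, I7 issues→MUL
[18] I5 writes R2
[19] I6 reads, I7 reads, I8 issues→LSU
[20] I8 reads
[21] I6 exec-done, I8 exec-done
[22] I6 writes R0, I8 writes R1
[25] I7 exec-done
[26] I7 writes R4

I4 = (5, 12, 13, 14)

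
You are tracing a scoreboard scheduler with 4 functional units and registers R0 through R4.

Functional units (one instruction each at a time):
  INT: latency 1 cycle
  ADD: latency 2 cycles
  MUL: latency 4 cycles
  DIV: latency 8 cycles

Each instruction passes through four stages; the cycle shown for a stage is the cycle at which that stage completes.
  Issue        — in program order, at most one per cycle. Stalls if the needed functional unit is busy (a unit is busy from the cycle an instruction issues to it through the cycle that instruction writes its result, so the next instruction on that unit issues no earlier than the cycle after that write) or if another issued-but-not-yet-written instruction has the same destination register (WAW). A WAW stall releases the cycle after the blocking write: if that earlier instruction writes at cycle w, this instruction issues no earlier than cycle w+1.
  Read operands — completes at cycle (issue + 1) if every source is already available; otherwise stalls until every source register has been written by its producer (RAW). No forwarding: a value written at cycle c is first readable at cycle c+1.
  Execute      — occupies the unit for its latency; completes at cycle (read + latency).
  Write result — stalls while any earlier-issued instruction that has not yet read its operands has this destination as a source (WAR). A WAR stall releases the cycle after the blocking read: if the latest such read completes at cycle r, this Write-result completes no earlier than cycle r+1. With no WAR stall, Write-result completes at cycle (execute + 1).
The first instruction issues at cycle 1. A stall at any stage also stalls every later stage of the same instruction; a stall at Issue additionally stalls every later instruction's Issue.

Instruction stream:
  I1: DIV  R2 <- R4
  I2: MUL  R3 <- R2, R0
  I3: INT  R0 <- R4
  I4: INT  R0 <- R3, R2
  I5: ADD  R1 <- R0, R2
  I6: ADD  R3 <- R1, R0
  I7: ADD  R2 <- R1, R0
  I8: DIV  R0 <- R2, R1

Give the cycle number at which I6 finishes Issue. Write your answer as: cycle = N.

cycle = 25

1) issue 1, read 2, done 10, write 11
2) issue 2, read 12, done 16, write 17  <RAW R2: wait I1 write@11>
3) issue 3, read 4, done 5, write 13  <WAR R0: wait I2 read@12>
4) issue 14, read 18, done 19, write 20  <struct: INT busy until I3 writes@13 / RAW R3: wait I2 write@17>
5) issue 15, read 21, done 23, write 24  <RAW R0: wait I4 write@20>
6) issue 25, read 26, done 28, write 29  <struct: ADD busy until I5 writes@24>
7) issue 30, read 31, done 33, write 34  <struct: ADD busy until I6 writes@29>
8) issue 31, read 35, done 43, write 44  <RAW R2: wait I7 write@34>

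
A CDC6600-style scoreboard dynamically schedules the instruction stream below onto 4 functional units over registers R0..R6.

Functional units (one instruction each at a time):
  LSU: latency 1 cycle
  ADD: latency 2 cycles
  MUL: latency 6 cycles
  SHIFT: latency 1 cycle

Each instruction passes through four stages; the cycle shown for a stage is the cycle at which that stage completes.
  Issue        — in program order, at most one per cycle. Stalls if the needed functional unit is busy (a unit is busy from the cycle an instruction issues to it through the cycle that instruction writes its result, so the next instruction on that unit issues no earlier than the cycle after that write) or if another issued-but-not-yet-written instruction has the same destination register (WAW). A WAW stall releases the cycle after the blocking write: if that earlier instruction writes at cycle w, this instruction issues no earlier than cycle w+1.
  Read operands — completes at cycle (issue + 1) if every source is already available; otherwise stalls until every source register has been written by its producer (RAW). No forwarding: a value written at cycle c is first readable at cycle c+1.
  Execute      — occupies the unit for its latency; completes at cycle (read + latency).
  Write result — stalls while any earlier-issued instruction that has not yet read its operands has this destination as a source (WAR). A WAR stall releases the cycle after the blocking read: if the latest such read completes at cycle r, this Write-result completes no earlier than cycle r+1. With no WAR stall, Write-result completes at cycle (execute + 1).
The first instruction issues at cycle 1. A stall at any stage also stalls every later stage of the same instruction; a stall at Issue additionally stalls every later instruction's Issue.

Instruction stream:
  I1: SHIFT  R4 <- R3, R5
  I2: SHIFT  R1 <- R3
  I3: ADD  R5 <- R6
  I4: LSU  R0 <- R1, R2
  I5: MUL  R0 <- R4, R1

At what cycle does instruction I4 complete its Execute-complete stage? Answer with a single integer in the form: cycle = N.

  I1 | 1 | 2 | 3 | 4
  I2 | 5 | 6 | 7 | 8   struct: SHIFT busy until I1 writes@4
  I3 | 6 | 7 | 9 | 10
  I4 | 7 | 9 | 10 | 11   RAW R1: wait I2 write@8
  I5 | 12 | 13 | 19 | 20   WAW R0: wait I4 write@11

cycle = 10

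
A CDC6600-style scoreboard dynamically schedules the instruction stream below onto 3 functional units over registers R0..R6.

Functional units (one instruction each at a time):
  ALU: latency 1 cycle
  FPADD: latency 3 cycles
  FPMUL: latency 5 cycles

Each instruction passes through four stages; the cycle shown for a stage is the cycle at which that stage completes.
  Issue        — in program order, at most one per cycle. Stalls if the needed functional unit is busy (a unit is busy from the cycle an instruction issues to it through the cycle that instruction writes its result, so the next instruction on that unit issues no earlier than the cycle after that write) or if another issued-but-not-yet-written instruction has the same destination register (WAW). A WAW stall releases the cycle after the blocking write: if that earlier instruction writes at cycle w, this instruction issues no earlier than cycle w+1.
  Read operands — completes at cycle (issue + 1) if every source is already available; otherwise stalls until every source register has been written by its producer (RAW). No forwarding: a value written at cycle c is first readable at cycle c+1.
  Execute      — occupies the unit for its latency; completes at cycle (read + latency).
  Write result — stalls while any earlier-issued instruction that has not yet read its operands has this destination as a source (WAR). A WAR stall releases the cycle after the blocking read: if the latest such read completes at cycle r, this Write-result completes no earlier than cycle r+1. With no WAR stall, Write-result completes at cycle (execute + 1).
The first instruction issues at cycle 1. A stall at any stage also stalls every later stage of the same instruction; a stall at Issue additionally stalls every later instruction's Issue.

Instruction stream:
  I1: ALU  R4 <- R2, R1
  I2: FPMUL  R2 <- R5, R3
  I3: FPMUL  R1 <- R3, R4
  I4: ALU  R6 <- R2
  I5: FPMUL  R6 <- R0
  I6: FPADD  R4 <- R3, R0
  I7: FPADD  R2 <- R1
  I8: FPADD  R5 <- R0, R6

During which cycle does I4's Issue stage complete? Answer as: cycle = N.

cycle = 11

t=1  issue I1 (ALU)
t=2  I1 read-ops, issue I2 (FPMUL)
t=3  I1 finished on ALU, I2 read-ops
t=4  I1→R4
t=8  I2 finished on FPMUL
t=9  I2→R2
t=10  issue I3 (FPMUL)
t=11  I3 read-ops, issue I4 (ALU)
t=12  I4 read-ops
t=13  I4 finished on ALU
t=14  I4→R6
t=16  I3 finished on FPMUL
t=17  I3→R1
t=18  issue I5 (FPMUL)
t=19  I5 read-ops, issue I6 (FPADD)
t=20  I6 read-ops
t=23  I6 finished on FPADD
t=24  I5 finished on FPMUL, I6→R4
t=25  I5→R6, issue I7 (FPADD)
t=26  I7 read-ops
t=29  I7 finished on FPADD
t=30  I7→R2
t=31  issue I8 (FPADD)
t=32  I8 read-ops
t=35  I8 finished on FPADD
t=36  I8→R5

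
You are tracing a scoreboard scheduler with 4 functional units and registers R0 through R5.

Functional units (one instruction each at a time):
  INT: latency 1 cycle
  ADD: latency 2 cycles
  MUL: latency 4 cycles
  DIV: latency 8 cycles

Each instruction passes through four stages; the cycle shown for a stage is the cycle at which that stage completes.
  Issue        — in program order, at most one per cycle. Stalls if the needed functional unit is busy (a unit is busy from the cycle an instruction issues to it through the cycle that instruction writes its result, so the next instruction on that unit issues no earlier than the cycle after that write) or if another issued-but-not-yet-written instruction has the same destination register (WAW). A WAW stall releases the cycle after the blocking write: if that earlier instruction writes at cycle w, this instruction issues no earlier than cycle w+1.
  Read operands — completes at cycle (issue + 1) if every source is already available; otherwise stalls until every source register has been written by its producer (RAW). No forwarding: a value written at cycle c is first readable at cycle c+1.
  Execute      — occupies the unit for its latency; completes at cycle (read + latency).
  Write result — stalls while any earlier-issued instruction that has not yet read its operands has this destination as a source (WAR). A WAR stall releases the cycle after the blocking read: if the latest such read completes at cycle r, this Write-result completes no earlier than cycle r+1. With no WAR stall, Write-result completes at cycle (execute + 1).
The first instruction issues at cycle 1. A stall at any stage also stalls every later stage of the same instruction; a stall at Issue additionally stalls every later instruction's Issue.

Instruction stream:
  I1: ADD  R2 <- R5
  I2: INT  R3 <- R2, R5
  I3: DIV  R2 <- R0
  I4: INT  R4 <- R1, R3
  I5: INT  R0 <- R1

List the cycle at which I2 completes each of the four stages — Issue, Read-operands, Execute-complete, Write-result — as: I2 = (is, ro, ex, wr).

cycle 1: issue I1 (ADD)
cycle 2: I1 read-ops · issue I2 (INT)
cycle 4: I1 finished on ADD
cycle 5: I1→R2
cycle 6: I2 read-ops · issue I3 (DIV)
cycle 7: I2 finished on INT · I3 read-ops
cycle 8: I2→R3
cycle 9: issue I4 (INT)
cycle 10: I4 read-ops
cycle 11: I4 finished on INT
cycle 12: I4→R4
cycle 13: issue I5 (INT)
cycle 14: I5 read-ops
cycle 15: I3 finished on DIV · I5 finished on INT
cycle 16: I3→R2 · I5→R0

I2 = (2, 6, 7, 8)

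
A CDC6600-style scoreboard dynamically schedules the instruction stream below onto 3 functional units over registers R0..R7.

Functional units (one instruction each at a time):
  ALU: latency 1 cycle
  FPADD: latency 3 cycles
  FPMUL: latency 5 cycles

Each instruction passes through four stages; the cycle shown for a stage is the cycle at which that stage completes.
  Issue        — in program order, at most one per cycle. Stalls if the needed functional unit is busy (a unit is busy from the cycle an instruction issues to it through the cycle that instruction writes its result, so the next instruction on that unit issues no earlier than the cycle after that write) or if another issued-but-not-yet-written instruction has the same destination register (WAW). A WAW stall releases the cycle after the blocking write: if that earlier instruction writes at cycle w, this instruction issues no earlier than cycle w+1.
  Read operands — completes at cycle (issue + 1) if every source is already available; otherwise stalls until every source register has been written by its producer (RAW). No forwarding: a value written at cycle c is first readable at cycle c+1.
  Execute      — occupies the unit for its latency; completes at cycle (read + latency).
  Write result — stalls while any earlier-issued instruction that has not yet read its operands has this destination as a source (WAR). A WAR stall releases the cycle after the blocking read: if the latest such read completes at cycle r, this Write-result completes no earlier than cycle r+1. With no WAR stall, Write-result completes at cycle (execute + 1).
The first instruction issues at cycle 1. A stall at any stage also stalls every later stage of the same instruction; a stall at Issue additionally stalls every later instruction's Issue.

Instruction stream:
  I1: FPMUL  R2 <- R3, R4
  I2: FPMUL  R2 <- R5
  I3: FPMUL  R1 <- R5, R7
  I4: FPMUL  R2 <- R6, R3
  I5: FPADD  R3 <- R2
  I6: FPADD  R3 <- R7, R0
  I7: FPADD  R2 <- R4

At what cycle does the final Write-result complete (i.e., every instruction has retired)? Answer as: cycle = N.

cycle = 49

cycle 1: issue I1 (FPMUL)
cycle 2: I1 read-ops
cycle 7: I1 finished on FPMUL
cycle 8: I1→R2
cycle 9: issue I2 (FPMUL)
cycle 10: I2 read-ops
cycle 15: I2 finished on FPMUL
cycle 16: I2→R2
cycle 17: issue I3 (FPMUL)
cycle 18: I3 read-ops
cycle 23: I3 finished on FPMUL
cycle 24: I3→R1
cycle 25: issue I4 (FPMUL)
cycle 26: I4 read-ops · issue I5 (FPADD)
cycle 31: I4 finished on FPMUL
cycle 32: I4→R2
cycle 33: I5 read-ops
cycle 36: I5 finished on FPADD
cycle 37: I5→R3
cycle 38: issue I6 (FPADD)
cycle 39: I6 read-ops
cycle 42: I6 finished on FPADD
cycle 43: I6→R3
cycle 44: issue I7 (FPADD)
cycle 45: I7 read-ops
cycle 48: I7 finished on FPADD
cycle 49: I7→R2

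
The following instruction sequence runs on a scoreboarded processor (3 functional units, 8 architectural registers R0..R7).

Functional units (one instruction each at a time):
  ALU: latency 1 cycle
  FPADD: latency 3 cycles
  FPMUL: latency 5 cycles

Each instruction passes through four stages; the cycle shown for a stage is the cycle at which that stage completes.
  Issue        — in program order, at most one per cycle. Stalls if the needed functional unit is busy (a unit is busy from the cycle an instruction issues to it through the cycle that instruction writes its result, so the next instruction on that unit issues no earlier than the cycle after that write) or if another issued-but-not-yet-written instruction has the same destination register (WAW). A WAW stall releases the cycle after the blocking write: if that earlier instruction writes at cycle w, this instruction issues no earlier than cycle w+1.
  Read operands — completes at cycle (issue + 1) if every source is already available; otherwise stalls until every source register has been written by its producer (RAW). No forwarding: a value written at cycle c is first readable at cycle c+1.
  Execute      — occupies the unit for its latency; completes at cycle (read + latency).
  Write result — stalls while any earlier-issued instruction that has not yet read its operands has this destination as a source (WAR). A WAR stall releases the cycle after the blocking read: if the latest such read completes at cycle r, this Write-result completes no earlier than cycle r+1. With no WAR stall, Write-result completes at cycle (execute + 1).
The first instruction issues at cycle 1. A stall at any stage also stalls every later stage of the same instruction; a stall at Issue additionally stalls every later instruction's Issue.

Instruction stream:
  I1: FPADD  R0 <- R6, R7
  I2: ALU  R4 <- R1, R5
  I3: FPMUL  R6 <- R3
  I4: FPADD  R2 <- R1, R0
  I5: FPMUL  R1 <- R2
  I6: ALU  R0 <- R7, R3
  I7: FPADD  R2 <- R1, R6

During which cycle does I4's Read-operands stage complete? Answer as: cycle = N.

cycle = 8

I1: IS=1 RO=2 EX=5 WR=6
I2: IS=2 RO=3 EX=4 WR=5
I3: IS=3 RO=4 EX=9 WR=10
I4: IS=7 RO=8 EX=11 WR=12  [struct: FPADD busy until I1 writes@6]
I5: IS=11 RO=13 EX=18 WR=19  [struct: FPMUL busy until I3 writes@10; RAW R2: wait I4 write@12]
I6: IS=12 RO=13 EX=14 WR=15
I7: IS=13 RO=20 EX=23 WR=24  [RAW R1: wait I5 write@19]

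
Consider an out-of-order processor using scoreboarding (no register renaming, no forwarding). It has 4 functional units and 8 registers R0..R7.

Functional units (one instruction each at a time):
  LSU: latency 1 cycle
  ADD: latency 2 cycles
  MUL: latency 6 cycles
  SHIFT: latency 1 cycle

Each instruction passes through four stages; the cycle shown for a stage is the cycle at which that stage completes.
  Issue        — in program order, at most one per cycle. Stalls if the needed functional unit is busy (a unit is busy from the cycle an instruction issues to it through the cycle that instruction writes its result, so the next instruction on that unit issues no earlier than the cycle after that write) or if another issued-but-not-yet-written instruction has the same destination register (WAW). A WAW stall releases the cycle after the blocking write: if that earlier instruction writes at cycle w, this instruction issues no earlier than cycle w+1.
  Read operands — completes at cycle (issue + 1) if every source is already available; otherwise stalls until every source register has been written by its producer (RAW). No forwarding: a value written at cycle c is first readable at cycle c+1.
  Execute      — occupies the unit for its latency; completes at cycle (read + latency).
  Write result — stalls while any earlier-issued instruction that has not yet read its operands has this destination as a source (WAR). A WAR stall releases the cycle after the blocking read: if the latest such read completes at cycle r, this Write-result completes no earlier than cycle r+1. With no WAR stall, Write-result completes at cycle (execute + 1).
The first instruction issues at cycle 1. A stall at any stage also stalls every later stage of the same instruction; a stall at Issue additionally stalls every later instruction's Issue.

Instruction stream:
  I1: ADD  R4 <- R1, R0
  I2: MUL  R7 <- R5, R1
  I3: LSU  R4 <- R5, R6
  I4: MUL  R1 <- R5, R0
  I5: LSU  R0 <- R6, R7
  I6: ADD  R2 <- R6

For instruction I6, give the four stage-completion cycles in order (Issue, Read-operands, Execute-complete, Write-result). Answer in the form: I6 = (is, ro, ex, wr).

I6 = (13, 14, 16, 17)

  I1 | 1 | 2 | 4 | 5
  I2 | 2 | 3 | 9 | 10
  I3 | 6 | 7 | 8 | 9   WAW R4: wait I1 write@5
  I4 | 11 | 12 | 18 | 19   struct: MUL busy until I2 writes@10
  I5 | 12 | 13 | 14 | 15
  I6 | 13 | 14 | 16 | 17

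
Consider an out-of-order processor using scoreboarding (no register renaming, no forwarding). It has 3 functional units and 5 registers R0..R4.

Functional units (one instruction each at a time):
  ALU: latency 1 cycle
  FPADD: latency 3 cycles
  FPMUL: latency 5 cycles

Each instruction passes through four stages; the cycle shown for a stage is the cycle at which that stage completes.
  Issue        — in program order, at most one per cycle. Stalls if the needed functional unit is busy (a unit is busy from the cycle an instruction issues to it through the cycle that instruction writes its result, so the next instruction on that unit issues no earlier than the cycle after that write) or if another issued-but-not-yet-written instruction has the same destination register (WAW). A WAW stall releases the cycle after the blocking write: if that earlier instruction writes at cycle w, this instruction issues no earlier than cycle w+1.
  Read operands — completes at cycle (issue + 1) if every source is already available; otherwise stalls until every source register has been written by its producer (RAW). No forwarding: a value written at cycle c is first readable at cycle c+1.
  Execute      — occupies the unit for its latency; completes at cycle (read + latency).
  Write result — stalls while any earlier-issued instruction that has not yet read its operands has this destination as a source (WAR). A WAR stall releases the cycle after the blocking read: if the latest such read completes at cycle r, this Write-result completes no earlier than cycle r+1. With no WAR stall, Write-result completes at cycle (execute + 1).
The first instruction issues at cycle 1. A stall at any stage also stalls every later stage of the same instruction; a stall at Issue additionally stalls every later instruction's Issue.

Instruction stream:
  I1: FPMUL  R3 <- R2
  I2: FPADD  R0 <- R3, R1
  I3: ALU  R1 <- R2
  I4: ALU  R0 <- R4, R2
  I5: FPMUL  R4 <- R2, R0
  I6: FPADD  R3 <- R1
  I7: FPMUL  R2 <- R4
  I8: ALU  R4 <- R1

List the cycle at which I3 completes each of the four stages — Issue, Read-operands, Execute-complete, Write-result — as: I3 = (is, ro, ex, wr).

cycle 1: I1→FPMUL
cycle 2: I1 RO, I2→FPADD
cycle 3: I3→ALU
cycle 4: I3 RO
cycle 5: I3 EX
cycle 7: I1 EX
cycle 8: I1 WR R3
cycle 9: I2 RO
cycle 10: I3 WR R1
cycle 12: I2 EX
cycle 13: I2 WR R0
cycle 14: I4→ALU
cycle 15: I4 RO, I5→FPMUL
cycle 16: I4 EX, I6→FPADD
cycle 17: I4 WR R0, I6 RO
cycle 18: I5 RO
cycle 20: I6 EX
cycle 21: I6 WR R3
cycle 23: I5 EX
cycle 24: I5 WR R4
cycle 25: I7→FPMUL
cycle 26: I7 RO, I8→ALU
cycle 27: I8 RO
cycle 28: I8 EX
cycle 29: I8 WR R4
cycle 31: I7 EX
cycle 32: I7 WR R2

I3 = (3, 4, 5, 10)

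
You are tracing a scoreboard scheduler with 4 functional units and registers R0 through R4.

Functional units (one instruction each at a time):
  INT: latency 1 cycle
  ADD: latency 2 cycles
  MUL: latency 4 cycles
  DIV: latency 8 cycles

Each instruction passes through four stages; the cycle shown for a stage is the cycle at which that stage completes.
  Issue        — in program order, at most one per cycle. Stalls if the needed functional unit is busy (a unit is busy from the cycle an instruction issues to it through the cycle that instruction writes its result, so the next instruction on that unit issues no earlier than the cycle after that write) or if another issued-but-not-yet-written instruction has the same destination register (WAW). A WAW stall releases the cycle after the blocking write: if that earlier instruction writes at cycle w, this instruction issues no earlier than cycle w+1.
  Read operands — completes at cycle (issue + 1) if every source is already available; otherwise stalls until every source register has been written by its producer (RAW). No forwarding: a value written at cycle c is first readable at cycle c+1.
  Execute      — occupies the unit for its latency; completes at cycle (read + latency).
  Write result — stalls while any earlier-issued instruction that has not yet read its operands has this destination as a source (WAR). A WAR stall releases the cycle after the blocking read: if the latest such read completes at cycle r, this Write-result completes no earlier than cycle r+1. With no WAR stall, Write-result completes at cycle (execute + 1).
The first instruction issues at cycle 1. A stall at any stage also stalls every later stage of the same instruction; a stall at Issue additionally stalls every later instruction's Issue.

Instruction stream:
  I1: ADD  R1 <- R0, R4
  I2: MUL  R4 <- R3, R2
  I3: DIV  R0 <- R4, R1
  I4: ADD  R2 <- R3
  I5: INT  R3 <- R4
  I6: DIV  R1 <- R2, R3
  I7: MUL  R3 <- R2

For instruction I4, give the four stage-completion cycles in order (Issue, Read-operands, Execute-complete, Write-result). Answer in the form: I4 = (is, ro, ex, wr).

I4 = (6, 7, 9, 10)

cycle 1: I1→ADD
cycle 2: I1 RO; I2→MUL
cycle 3: I2 RO; I3→DIV
cycle 4: I1 EX
cycle 5: I1 WR R1
cycle 6: I4→ADD
cycle 7: I2 EX; I4 RO; I5→INT
cycle 8: I2 WR R4
cycle 9: I3 RO; I4 EX; I5 RO
cycle 10: I4 WR R2; I5 EX
cycle 11: I5 WR R3
cycle 17: I3 EX
cycle 18: I3 WR R0
cycle 19: I6→DIV
cycle 20: I6 RO; I7→MUL
cycle 21: I7 RO
cycle 25: I7 EX
cycle 26: I7 WR R3
cycle 28: I6 EX
cycle 29: I6 WR R1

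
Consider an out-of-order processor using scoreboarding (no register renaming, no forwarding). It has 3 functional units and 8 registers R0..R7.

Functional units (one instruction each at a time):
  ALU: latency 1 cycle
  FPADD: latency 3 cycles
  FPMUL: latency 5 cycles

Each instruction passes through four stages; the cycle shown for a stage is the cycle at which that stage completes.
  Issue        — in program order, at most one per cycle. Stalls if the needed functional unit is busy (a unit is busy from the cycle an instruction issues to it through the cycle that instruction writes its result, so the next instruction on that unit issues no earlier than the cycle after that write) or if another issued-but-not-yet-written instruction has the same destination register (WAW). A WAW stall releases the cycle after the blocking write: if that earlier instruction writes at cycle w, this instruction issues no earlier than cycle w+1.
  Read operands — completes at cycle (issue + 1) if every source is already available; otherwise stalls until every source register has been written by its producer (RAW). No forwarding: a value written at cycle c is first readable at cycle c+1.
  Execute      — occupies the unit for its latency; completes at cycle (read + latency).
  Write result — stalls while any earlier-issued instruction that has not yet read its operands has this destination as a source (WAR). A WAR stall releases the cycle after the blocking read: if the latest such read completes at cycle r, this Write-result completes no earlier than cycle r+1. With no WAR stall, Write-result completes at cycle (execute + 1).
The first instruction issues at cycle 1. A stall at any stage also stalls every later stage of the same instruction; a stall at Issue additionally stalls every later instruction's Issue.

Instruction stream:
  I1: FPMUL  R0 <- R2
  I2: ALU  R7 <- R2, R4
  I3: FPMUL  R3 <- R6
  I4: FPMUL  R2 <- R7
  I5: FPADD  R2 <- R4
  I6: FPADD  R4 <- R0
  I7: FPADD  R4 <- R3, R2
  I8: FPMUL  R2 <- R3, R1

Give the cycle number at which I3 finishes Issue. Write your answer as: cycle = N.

cycle = 9

I1  is:1  ro:2  ex:7  wr:8
I2  is:2  ro:3  ex:4  wr:5
I3  is:9  ro:10  ex:15  wr:16  — struct: FPMUL busy until I1 writes@8
I4  is:17  ro:18  ex:23  wr:24  — struct: FPMUL busy until I3 writes@16
I5  is:25  ro:26  ex:29  wr:30  — WAW R2: wait I4 write@24
I6  is:31  ro:32  ex:35  wr:36  — struct: FPADD busy until I5 writes@30
I7  is:37  ro:38  ex:41  wr:42  — struct: FPADD busy until I6 writes@36
I8  is:38  ro:39  ex:44  wr:45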